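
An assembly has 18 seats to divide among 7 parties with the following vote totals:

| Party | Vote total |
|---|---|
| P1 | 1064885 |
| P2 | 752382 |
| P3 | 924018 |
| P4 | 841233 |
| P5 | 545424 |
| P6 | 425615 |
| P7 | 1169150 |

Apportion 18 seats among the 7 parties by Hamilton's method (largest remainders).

The standard divisor is 5722707/18 ≈ 317928.167.
Standard quotas: P1 3.3495, P2 2.3665, P3 2.9064, P4 2.6460, P5 1.7156, P6 1.3387, P7 3.6774.
Lower quotas: P1 3, P2 2, P3 2, P4 2, P5 1, P6 1, P7 3 (sum 14, leaving 4 seats).
Remainders in descending order: P3 0.9064, P5 0.7156, P7 0.6774, P4 0.6460, P2 0.3665, P1 0.3495, P6 0.3387.
Largest remainders: P3, P5, P7, P4 receive the extra seats.

P1: 3, P2: 2, P3: 3, P4: 3, P5: 2, P6: 1, P7: 4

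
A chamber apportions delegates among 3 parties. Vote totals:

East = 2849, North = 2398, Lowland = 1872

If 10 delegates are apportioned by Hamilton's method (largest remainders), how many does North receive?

3

Total 7119; standard divisor 7119/10 ≈ 711.9.
Standard quotas: East 4.002, North 3.368, Lowland 2.630.
Lower quotas: East 4, North 3, Lowland 2 (sum 9, leaving 1 seat).
Remainders in descending order: Lowland 0.630, North 0.368, East 0.002.
Largest remainder: Lowland receives the extra seat.
North receives 3.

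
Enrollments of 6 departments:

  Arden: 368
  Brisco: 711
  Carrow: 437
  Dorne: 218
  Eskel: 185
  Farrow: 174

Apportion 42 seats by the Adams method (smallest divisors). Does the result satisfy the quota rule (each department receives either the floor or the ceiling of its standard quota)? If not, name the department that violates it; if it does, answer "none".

none

Standard quotas: Arden 7.385, Brisco 14.268, Carrow 8.769, Dorne 4.375, Eskel 3.712, Farrow 3.492.
Adams allocation: Arden 7, Brisco 14, Carrow 9, Dorne 4, Eskel 4, Farrow 4.
Every allocation lies between the lower and upper quota.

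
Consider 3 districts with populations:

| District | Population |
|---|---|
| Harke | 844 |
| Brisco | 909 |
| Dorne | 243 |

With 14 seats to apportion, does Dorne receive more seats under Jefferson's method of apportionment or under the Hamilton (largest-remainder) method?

Hamilton

Jefferson: Harke 6, Brisco 7, Dorne 1.
Hamilton: Harke 6, Brisco 6, Dorne 2.
Dorne gets 1 under Jefferson and 2 under Hamilton.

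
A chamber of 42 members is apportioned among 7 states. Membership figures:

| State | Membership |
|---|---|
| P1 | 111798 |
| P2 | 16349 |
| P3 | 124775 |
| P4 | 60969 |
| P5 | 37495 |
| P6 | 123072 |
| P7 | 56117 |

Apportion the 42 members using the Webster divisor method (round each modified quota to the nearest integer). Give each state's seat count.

Standard divisor 530575/42 ≈ 12632.738; standard quotas: P1 8.850, P2 1.294, P3 9.877, P4 4.826, P5 2.968, P6 9.742, P7 4.442.
Rounding to the nearest integer gives P1 9, P2 1, P3 10, P4 5, P5 3, P6 10, P7 4 — total 42, matching the house size, so no adjustment is needed.

P1 9; P2 1; P3 10; P4 5; P5 3; P6 10; P7 4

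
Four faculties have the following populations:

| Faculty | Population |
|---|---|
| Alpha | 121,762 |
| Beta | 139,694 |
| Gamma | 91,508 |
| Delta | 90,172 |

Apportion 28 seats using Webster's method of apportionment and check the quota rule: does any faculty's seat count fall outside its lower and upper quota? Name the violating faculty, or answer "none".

none

Standard quotas: Alpha 7.694, Beta 8.827, Gamma 5.782, Delta 5.698.
Webster allocation: Alpha 7, Beta 9, Gamma 6, Delta 6.
Every allocation lies between the lower and upper quota.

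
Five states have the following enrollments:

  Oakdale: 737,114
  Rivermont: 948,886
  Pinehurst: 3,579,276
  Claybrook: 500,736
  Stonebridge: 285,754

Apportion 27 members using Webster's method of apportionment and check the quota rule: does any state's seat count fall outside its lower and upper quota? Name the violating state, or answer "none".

Standard quotas: Oakdale 3.289, Rivermont 4.233, Pinehurst 15.969, Claybrook 2.234, Stonebridge 1.275.
Webster allocation: Oakdale 3, Rivermont 4, Pinehurst 17, Claybrook 2, Stonebridge 1.
Pinehurst has quota 15.969 (lower 15, upper 16) but receives 17 — outside the quota interval.

Pinehurst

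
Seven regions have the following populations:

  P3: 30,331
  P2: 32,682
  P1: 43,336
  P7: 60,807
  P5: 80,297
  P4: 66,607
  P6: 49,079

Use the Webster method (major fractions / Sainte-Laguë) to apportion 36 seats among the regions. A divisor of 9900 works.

P3 3, P2 3, P1 4, P7 6, P5 8, P4 7, P6 5

With modified divisor 9900: modified quotas P3 3.064, P2 3.301, P1 4.377, P7 6.142, P5 8.111, P4 6.728, P6 4.957.
Rounding to the nearest integer: P3 3, P2 3, P1 4, P7 6, P5 8, P4 7, P6 5 (total 36).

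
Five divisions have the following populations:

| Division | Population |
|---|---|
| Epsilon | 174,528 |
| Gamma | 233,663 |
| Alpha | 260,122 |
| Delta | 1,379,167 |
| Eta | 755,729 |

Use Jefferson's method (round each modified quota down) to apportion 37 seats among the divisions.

Epsilon 2, Gamma 3, Alpha 3, Delta 19, Eta 10

Standard divisor 2803209/37 ≈ 75762.405; standard quotas: Epsilon 2.304, Gamma 3.084, Alpha 3.433, Delta 18.204, Eta 9.975.
Rounding down gives 2, 3, 3, 18, 9 = 35 seats, so the divisor must be adjusted.
With modified divisor 70800: modified quotas Epsilon 2.465, Gamma 3.300, Alpha 3.674, Delta 19.480, Eta 10.674.
Rounding down: Epsilon 2, Gamma 3, Alpha 3, Delta 19, Eta 10 (total 37).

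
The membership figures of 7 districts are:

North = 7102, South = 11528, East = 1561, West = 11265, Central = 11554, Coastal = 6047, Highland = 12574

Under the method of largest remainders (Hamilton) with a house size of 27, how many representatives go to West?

5

The standard divisor is 61631/27 ≈ 2282.63.
Standard quotas: North 3.1113, South 5.0503, East 0.6839, West 4.9351, Central 5.0617, Coastal 2.6491, Highland 5.5086.
Lower quotas: North 3, South 5, East 0, West 4, Central 5, Coastal 2, Highland 5 (sum 24, leaving 3 seats).
Remainders in descending order: West 0.9351, East 0.6839, Coastal 0.6491, Highland 0.5086, North 0.1113, Central 0.0617, South 0.0503.
The surplus seats go to West, East, Coastal.
West receives 5.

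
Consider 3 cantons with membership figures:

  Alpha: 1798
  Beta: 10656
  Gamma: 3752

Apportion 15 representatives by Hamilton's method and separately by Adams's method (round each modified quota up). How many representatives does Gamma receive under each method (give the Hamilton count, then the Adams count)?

Hamilton: Alpha 2, Beta 10, Gamma 3.
Adams: Alpha 2, Beta 9, Gamma 4.
Gamma gets 3 under Hamilton and 4 under Adams.

3 and 4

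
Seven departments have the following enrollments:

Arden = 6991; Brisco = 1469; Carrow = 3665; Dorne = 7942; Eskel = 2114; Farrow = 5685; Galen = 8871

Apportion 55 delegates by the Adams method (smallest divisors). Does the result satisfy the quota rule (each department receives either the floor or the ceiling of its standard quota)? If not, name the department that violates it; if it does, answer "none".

Standard quotas: Arden 10.466, Brisco 2.199, Carrow 5.487, Dorne 11.890, Eskel 3.165, Farrow 8.511, Galen 13.281.
Adams allocation: Arden 10, Brisco 3, Carrow 6, Dorne 12, Eskel 3, Farrow 8, Galen 13.
Every allocation lies between the lower and upper quota.

none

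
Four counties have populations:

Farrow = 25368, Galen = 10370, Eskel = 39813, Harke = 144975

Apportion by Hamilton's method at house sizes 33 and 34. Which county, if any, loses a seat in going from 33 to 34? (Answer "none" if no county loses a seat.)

none

At 33 seats: Farrow 4, Galen 1, Eskel 6, Harke 22.
At 34 seats: Farrow 4, Galen 2, Eskel 6, Harke 22.
No county's allocation decreased.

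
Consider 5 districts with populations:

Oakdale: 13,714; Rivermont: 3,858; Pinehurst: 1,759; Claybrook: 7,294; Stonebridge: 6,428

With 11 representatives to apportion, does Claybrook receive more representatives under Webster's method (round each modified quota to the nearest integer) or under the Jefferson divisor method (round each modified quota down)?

Jefferson

Webster: Oakdale 5, Rivermont 1, Pinehurst 1, Claybrook 2, Stonebridge 2.
Jefferson: Oakdale 5, Rivermont 1, Pinehurst 0, Claybrook 3, Stonebridge 2.
Claybrook gets 2 under Webster and 3 under Jefferson.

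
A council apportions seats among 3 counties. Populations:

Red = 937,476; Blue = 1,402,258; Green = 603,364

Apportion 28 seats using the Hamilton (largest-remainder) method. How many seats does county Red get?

Standard divisor: 2943098 ÷ 28 ≈ 105110.643.
Standard quotas: Red 8.9189, Blue 13.3408, Green 5.7403.
Lower quotas: Red 8, Blue 13, Green 5 (sum 26, leaving 2 seats).
Remainders in descending order: Red 0.9189, Green 0.7403, Blue 0.3408.
The surplus seats go to Red, Green.
Red receives 9.

9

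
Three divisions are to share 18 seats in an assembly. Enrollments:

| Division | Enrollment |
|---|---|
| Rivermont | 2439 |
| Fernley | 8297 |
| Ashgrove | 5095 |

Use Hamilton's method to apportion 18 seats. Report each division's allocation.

Rivermont 3; Fernley 9; Ashgrove 6

Standard divisor: 15831 ÷ 18 ≈ 879.5.
Standard quotas: Rivermont 2.7732, Fernley 9.4338, Ashgrove 5.7931.
Lower quotas: Rivermont 2, Fernley 9, Ashgrove 5 (sum 16, leaving 2 seats).
Remainders in descending order: Ashgrove 0.7931, Rivermont 0.7732, Fernley 0.4338.
The surplus seats go to Ashgrove, Rivermont.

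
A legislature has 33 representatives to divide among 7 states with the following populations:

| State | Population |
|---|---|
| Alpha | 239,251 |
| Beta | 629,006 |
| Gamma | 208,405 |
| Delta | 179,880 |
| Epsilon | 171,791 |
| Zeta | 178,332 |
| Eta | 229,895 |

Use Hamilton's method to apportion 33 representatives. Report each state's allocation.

Standard divisor: 1836560 ÷ 33 ≈ 55653.333.
Standard quotas: Alpha 4.2990, Beta 11.3022, Gamma 3.7447, Delta 3.2322, Epsilon 3.0868, Zeta 3.2043, Eta 4.1308.
Lower quotas: Alpha 4, Beta 11, Gamma 3, Delta 3, Epsilon 3, Zeta 3, Eta 4 (sum 31, leaving 2 seats).
Remainders in descending order: Gamma 0.7447, Beta 0.3022, Alpha 0.2990, Delta 0.2322, Zeta 0.2043, Eta 0.1308, Epsilon 0.0868.
Largest remainders: Gamma, Beta receive the extra seats.

Alpha 4, Beta 12, Gamma 4, Delta 3, Epsilon 3, Zeta 3, Eta 4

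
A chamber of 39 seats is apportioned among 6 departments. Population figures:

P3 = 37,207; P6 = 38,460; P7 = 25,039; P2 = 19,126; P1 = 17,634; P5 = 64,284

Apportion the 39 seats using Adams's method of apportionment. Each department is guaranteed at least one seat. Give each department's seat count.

P3: 7; P6: 7; P7: 5; P2: 4; P1: 4; P5: 12

Standard divisor 201750/39 ≈ 5173.077; standard quotas: P3 7.192, P6 7.435, P7 4.840, P2 3.697, P1 3.409, P5 12.427.
Rounding up gives 8, 8, 5, 4, 4, 13 = 42 seats, so the divisor must be adjusted.
With modified divisor 5700: modified quotas P3 6.528, P6 6.747, P7 4.393, P2 3.355, P1 3.094, P5 11.278.
Rounding up: P3 7, P6 7, P7 5, P2 4, P1 4, P5 12 (total 39).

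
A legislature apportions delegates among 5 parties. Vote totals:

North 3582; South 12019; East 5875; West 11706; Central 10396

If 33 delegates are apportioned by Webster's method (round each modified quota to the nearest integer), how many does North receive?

Standard divisor 43578/33 ≈ 1320.545; standard quotas: North 2.713, South 9.102, East 4.449, West 8.865, Central 7.873.
Rounding to the nearest integer gives North 3, South 9, East 4, West 9, Central 8 — total 33, matching the house size, so no adjustment is needed.
North receives 3.

3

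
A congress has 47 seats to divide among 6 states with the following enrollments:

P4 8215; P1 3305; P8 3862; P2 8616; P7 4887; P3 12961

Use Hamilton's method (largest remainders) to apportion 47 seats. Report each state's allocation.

P4 9, P1 4, P8 4, P2 10, P7 5, P3 15

The standard divisor is 41846/47 ≈ 890.34.
Standard quotas: P4 9.2268, P1 3.7121, P8 4.3377, P2 9.6772, P7 5.4889, P3 14.5574.
Lower quotas: P4 9, P1 3, P8 4, P2 9, P7 5, P3 14 (sum 44, leaving 3 seats).
Remainders in descending order: P1 0.7121, P2 0.6772, P3 0.5574, P7 0.4889, P8 0.3377, P4 0.2268.
The surplus seats go to P1, P2, P3.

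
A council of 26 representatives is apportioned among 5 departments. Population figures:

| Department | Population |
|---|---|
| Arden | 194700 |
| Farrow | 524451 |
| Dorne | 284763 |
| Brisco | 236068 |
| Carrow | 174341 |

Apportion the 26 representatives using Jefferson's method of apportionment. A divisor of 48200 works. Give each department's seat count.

With modified divisor 48200: modified quotas Arden 4.039, Farrow 10.881, Dorne 5.908, Brisco 4.898, Carrow 3.617.
Rounding down: Arden 4, Farrow 10, Dorne 5, Brisco 4, Carrow 3 (total 26).

Arden 4; Farrow 10; Dorne 5; Brisco 4; Carrow 3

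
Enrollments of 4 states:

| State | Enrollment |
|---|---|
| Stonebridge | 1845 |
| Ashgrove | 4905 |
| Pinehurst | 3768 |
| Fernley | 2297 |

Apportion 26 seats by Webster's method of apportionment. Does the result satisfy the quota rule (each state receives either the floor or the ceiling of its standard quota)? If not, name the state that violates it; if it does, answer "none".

Standard quotas: Stonebridge 3.743, Ashgrove 9.952, Pinehurst 7.645, Fernley 4.660.
Webster allocation: Stonebridge 4, Ashgrove 10, Pinehurst 7, Fernley 5.
Every allocation lies between the lower and upper quota.

none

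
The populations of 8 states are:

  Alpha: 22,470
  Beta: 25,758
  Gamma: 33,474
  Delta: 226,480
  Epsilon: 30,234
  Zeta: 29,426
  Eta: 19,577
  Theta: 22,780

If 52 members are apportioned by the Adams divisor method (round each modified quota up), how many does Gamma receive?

Standard divisor 410199/52 ≈ 7888.442; standard quotas: Alpha 2.848, Beta 3.265, Gamma 4.243, Delta 28.710, Epsilon 3.833, Zeta 3.730, Eta 2.482, Theta 2.888.
Rounding up gives 3, 4, 5, 29, 4, 4, 3, 3 = 55 seats, so the divisor must be adjusted.
With modified divisor 8500: modified quotas Alpha 2.644, Beta 3.030, Gamma 3.938, Delta 26.645, Epsilon 3.557, Zeta 3.462, Eta 2.303, Theta 2.680.
Rounding up: Alpha 3, Beta 4, Gamma 4, Delta 27, Epsilon 4, Zeta 4, Eta 3, Theta 3 (total 52).
Gamma receives 4.

4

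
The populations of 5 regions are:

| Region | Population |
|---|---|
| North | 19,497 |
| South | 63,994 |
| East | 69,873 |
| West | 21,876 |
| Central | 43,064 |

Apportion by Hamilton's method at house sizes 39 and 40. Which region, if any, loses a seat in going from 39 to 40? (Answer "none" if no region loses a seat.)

North

At 39 seats: North 4, South 11, East 12, West 4, Central 8.
At 40 seats: North 3, South 12, East 13, West 4, Central 8.
North drops from 4 to 3.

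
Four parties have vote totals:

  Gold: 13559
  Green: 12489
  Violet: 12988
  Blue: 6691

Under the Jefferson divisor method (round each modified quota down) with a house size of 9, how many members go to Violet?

Standard divisor 45727/9 ≈ 5080.778; standard quotas: Gold 2.669, Green 2.458, Violet 2.556, Blue 1.317.
Rounding down gives 2, 2, 2, 1 = 7 seats, so the divisor must be adjusted.
With modified divisor 4200: modified quotas Gold 3.228, Green 2.974, Violet 3.092, Blue 1.593.
Rounding down: Gold 3, Green 2, Violet 3, Blue 1 (total 9).
Violet receives 3.

3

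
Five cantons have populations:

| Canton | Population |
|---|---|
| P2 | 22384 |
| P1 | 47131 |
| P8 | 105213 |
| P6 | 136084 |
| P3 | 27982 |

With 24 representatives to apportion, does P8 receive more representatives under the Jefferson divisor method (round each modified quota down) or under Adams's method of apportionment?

Jefferson: P2 1, P1 3, P8 8, P6 10, P3 2.
Adams: P2 2, P1 4, P8 7, P6 9, P3 2.
P8 gets 8 under Jefferson and 7 under Adams.

Jefferson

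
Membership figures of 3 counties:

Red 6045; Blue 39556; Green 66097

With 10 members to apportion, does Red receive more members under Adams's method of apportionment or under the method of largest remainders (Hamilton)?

Adams: Red 1, Blue 3, Green 6.
Hamilton: Red 0, Blue 4, Green 6.
Red gets 1 under Adams and 0 under Hamilton.

Adams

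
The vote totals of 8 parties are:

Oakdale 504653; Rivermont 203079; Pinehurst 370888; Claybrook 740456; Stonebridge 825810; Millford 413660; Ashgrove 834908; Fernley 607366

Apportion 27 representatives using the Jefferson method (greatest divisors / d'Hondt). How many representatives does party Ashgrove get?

Standard divisor 4500820/27 ≈ 166697.037; standard quotas: Oakdale 3.027, Rivermont 1.218, Pinehurst 2.225, Claybrook 4.442, Stonebridge 4.954, Millford 2.482, Ashgrove 5.009, Fernley 3.644.
Rounding down gives 3, 1, 2, 4, 4, 2, 5, 3 = 24 seats, so the divisor must be adjusted.
With modified divisor 143600: modified quotas Oakdale 3.514, Rivermont 1.414, Pinehurst 2.583, Claybrook 5.156, Stonebridge 5.751, Millford 2.881, Ashgrove 5.814, Fernley 4.230.
Rounding down: Oakdale 3, Rivermont 1, Pinehurst 2, Claybrook 5, Stonebridge 5, Millford 2, Ashgrove 5, Fernley 4 (total 27).
Ashgrove receives 5.

5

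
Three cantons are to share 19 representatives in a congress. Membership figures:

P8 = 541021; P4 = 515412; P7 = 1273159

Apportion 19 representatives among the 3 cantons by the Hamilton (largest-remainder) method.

The standard divisor is 2329592/19 ≈ 122610.105.
Standard quotas: P8 4.4125, P4 4.2037, P7 10.3838.
Lower quotas: P8 4, P4 4, P7 10 (sum 18, leaving 1 seat).
Remainders in descending order: P8 0.4125, P7 0.3838, P4 0.2037.
The surplus seat goes to P8.

P8=5; P4=4; P7=10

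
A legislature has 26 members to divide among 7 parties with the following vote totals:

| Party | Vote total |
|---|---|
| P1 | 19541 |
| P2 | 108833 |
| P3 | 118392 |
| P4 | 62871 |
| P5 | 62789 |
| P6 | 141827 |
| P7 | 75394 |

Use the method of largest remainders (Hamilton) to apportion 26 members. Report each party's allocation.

Standard divisor: 589647 ÷ 26 ≈ 22678.731.
Standard quotas: P1 0.8616, P2 4.7989, P3 5.2204, P4 2.7722, P5 2.7686, P6 6.2537, P7 3.3244.
Lower quotas: P1 0, P2 4, P3 5, P4 2, P5 2, P6 6, P7 3 (sum 22, leaving 4 seats).
Remainders in descending order: P1 0.8616, P2 0.7989, P4 0.7722, P5 0.7686, P7 0.3244, P6 0.2537, P3 0.2204.
Largest remainders: P1, P2, P4, P5 receive the extra seats.

P1=1, P2=5, P3=5, P4=3, P5=3, P6=6, P7=3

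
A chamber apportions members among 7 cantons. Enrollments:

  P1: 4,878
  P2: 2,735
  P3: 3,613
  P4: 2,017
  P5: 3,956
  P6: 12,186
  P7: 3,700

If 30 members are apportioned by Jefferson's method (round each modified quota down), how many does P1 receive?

4

Standard divisor 33085/30 ≈ 1102.833; standard quotas: P1 4.423, P2 2.480, P3 3.276, P4 1.829, P5 3.587, P6 11.050, P7 3.355.
Rounding down gives 4, 2, 3, 1, 3, 11, 3 = 27 seats, so the divisor must be adjusted.
With modified divisor 980: modified quotas P1 4.978, P2 2.791, P3 3.687, P4 2.058, P5 4.037, P6 12.435, P7 3.776.
Rounding down: P1 4, P2 2, P3 3, P4 2, P5 4, P6 12, P7 3 (total 30).
P1 receives 4.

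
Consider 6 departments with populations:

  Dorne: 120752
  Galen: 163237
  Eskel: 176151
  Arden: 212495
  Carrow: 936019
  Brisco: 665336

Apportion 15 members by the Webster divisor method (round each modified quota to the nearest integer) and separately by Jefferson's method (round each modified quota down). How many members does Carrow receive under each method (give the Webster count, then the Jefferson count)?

6 and 7

Webster: Dorne 1, Galen 1, Eskel 1, Arden 1, Carrow 6, Brisco 5.
Jefferson: Dorne 0, Galen 1, Eskel 1, Arden 1, Carrow 7, Brisco 5.
Carrow gets 6 under Webster and 7 under Jefferson.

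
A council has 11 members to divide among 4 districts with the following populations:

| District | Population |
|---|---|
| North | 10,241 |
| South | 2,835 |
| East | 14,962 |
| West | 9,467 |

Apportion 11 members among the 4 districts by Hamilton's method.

North 3, South 1, East 4, West 3

Total 37505; standard divisor 37505/11 ≈ 3409.545.
Standard quotas: North 3.0036, South 0.8315, East 4.3883, West 2.7766.
Lower quotas: North 3, South 0, East 4, West 2 (sum 9, leaving 2 seats).
Remainders in descending order: South 0.8315, West 0.7766, East 0.3883, North 0.0036.
Largest remainders: South, West receive the extra seats.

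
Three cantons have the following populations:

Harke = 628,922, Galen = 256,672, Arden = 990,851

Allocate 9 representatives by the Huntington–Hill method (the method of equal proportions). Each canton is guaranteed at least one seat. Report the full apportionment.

Harke=3, Galen=1, Arden=5

With divisor 201558: modified quotas Harke 3.120, Galen 1.273, Arden 4.916.
Geometric-mean thresholds: Harke √(3·4)=3.464, Galen √(1·2)=1.414, Arden √(4·5)=4.472.
Each quota rounded against its threshold gives Harke 3, Galen 1, Arden 5 (total 9).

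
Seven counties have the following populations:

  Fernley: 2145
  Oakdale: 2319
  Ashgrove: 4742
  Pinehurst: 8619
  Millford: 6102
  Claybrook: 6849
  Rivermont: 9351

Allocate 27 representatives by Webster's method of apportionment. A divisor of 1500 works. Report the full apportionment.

With modified divisor 1500: modified quotas Fernley 1.430, Oakdale 1.546, Ashgrove 3.161, Pinehurst 5.746, Millford 4.068, Claybrook 4.566, Rivermont 6.234.
Rounding to the nearest integer: Fernley 1, Oakdale 2, Ashgrove 3, Pinehurst 6, Millford 4, Claybrook 5, Rivermont 6 (total 27).

Fernley=1, Oakdale=2, Ashgrove=3, Pinehurst=6, Millford=4, Claybrook=5, Rivermont=6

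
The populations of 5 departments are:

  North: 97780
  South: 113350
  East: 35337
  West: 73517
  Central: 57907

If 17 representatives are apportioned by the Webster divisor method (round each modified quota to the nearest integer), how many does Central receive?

3

Standard divisor 377891/17 ≈ 22228.882; standard quotas: North 4.399, South 5.099, East 1.590, West 3.307, Central 2.605.
Rounding to the nearest integer gives North 4, South 5, East 2, West 3, Central 3 — total 17, matching the house size, so no adjustment is needed.
Central receives 3.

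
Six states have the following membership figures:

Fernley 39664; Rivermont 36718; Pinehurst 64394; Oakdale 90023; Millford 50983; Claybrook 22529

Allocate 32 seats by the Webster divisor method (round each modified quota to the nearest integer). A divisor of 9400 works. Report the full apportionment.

Fernley 4, Rivermont 4, Pinehurst 7, Oakdale 10, Millford 5, Claybrook 2

With modified divisor 9400: modified quotas Fernley 4.220, Rivermont 3.906, Pinehurst 6.850, Oakdale 9.577, Millford 5.424, Claybrook 2.397.
Rounding to the nearest integer: Fernley 4, Rivermont 4, Pinehurst 7, Oakdale 10, Millford 5, Claybrook 2 (total 32).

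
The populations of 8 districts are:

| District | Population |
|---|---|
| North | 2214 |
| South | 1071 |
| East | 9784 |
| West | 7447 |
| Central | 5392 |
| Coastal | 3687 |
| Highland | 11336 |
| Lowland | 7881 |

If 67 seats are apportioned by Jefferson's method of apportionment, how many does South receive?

1

Standard divisor 48812/67 ≈ 728.537; standard quotas: North 3.039, South 1.470, East 13.430, West 10.222, Central 7.401, Coastal 5.061, Highland 15.560, Lowland 10.818.
Rounding down gives 3, 1, 13, 10, 7, 5, 15, 10 = 64 seats, so the divisor must be adjusted.
With modified divisor 690: modified quotas North 3.209, South 1.552, East 14.180, West 10.793, Central 7.814, Coastal 5.343, Highland 16.429, Lowland 11.422.
Rounding down: North 3, South 1, East 14, West 10, Central 7, Coastal 5, Highland 16, Lowland 11 (total 67).
South receives 1.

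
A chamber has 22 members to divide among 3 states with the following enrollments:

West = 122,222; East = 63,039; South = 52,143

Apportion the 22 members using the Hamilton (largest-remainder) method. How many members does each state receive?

Standard divisor: 237404 ÷ 22 ≈ 10791.091.
Standard quotas: West 11.3262, East 5.8418, South 4.8320.
Lower quotas: West 11, East 5, South 4 (sum 20, leaving 2 seats).
Remainders in descending order: East 0.8418, South 0.8320, West 0.3262.
The surplus seats go to East, South.

West=11, East=6, South=5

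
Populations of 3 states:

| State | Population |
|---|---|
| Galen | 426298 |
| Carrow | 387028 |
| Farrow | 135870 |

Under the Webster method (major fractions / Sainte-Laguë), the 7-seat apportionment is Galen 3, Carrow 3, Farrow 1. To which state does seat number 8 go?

Priority for the next seat is population ÷ (current seats + 0.5).
Priorities: Galen 121799.429, Carrow 110579.429, Farrow 90580.000.
Highest priority: Galen.

Galen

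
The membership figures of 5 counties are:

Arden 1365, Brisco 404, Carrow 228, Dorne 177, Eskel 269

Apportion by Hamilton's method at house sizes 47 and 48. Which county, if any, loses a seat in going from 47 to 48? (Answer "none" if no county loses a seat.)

Dorne

At 47 seats: Arden 26, Brisco 8, Carrow 4, Dorne 4, Eskel 5.
At 48 seats: Arden 27, Brisco 8, Carrow 5, Dorne 3, Eskel 5.
Dorne drops from 4 to 3.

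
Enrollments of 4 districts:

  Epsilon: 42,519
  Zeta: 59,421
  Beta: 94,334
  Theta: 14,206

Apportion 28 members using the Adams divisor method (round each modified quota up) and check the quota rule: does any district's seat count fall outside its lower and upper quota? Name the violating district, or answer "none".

Standard quotas: Epsilon 5.656, Zeta 7.905, Beta 12.549, Theta 1.890.
Adams allocation: Epsilon 6, Zeta 8, Beta 12, Theta 2.
Every allocation lies between the lower and upper quota.

none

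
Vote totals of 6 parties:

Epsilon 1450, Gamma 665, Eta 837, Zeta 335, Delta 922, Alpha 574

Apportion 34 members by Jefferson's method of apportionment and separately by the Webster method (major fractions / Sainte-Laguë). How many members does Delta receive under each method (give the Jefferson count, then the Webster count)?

Jefferson: Epsilon 11, Gamma 5, Eta 6, Zeta 2, Delta 6, Alpha 4.
Webster: Epsilon 10, Gamma 5, Eta 6, Zeta 2, Delta 7, Alpha 4.
Delta gets 6 under Jefferson and 7 under Webster.

6 and 7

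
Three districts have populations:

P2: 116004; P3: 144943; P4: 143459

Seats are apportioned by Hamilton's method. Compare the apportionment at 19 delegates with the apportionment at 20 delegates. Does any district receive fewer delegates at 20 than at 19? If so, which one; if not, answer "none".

At 19 seats: P2 5, P3 7, P4 7.
At 20 seats: P2 6, P3 7, P4 7.
No district's allocation decreased.

none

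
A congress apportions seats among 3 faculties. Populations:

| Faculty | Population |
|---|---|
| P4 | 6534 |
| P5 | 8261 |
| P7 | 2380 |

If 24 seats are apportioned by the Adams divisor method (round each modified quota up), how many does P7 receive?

4

Standard divisor 17175/24 ≈ 715.625; standard quotas: P4 9.130, P5 11.544, P7 3.326.
Rounding up gives 10, 12, 4 = 26 seats, so the divisor must be adjusted.
With modified divisor 770: modified quotas P4 8.486, P5 10.729, P7 3.091.
Rounding up: P4 9, P5 11, P7 4 (total 24).
P7 receives 4.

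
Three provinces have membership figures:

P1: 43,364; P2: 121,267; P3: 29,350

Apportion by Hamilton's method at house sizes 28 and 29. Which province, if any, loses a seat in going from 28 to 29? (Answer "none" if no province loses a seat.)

At 28 seats: P1 6, P2 18, P3 4.
At 29 seats: P1 7, P2 18, P3 4.
No province's allocation decreased.

none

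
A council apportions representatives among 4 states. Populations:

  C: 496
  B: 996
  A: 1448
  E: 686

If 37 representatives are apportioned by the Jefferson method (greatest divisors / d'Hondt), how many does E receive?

7

Standard divisor 3626/37 ≈ 98; standard quotas: C 5.061, B 10.163, A 14.776, E 7.000.
Rounding down gives 5, 10, 14, 7 = 36 seats, so the divisor must be adjusted.
With modified divisor 94: modified quotas C 5.277, B 10.596, A 15.404, E 7.298.
Rounding down: C 5, B 10, A 15, E 7 (total 37).
E receives 7.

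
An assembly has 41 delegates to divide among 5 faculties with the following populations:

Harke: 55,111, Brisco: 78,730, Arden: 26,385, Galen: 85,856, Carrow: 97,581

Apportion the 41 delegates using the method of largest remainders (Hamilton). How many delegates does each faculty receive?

Harke 7, Brisco 9, Arden 3, Galen 10, Carrow 12

Total 343663; standard divisor 343663/41 ≈ 8382.024.
Standard quotas: Harke 6.5749, Brisco 9.3927, Arden 3.1478, Galen 10.2429, Carrow 11.6417.
Lower quotas: Harke 6, Brisco 9, Arden 3, Galen 10, Carrow 11 (sum 39, leaving 2 seats).
Remainders in descending order: Carrow 0.6417, Harke 0.5749, Brisco 0.3927, Galen 0.2429, Arden 0.1478.
The surplus seats go to Carrow, Harke.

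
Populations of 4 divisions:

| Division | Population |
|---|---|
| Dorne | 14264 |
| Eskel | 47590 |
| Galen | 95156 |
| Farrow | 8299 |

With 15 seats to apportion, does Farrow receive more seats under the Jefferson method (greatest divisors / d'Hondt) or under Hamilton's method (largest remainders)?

Jefferson: Dorne 1, Eskel 5, Galen 9, Farrow 0.
Hamilton: Dorne 1, Eskel 4, Galen 9, Farrow 1.
Farrow gets 0 under Jefferson and 1 under Hamilton.

Hamilton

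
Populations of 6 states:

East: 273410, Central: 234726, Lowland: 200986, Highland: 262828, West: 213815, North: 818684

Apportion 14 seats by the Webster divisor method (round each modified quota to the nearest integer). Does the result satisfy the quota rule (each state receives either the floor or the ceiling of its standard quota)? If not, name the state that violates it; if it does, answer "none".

none

Standard quotas: East 1.910, Central 1.639, Lowland 1.404, Highland 1.836, West 1.493, North 5.718.
Webster allocation: East 2, Central 2, Lowland 1, Highland 2, West 1, North 6.
Every allocation lies between the lower and upper quota.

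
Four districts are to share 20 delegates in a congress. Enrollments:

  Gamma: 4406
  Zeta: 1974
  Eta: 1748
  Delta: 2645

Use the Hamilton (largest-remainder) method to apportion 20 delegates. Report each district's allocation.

Gamma 8, Zeta 4, Eta 3, Delta 5

Total 10773; standard divisor 10773/20 ≈ 538.65.
Standard quotas: Gamma 8.180, Zeta 3.665, Eta 3.245, Delta 4.910.
Lower quotas: Gamma 8, Zeta 3, Eta 3, Delta 4 (sum 18, leaving 2 seats).
Remainders in descending order: Delta 0.910, Zeta 0.665, Eta 0.245, Gamma 0.180.
Largest remainders: Delta, Zeta receive the extra seats.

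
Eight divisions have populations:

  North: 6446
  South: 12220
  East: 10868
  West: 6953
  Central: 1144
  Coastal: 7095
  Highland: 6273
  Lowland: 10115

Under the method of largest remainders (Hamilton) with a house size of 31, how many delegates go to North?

The standard divisor is 61114/31 ≈ 1971.419.
Standard quotas: North 3.2697, South 6.1986, East 5.5128, West 3.5269, Central 0.5803, Coastal 3.5989, Highland 3.1820, Lowland 5.1308.
Lower quotas: North 3, South 6, East 5, West 3, Central 0, Coastal 3, Highland 3, Lowland 5 (sum 28, leaving 3 seats).
Remainders in descending order: Coastal 0.5989, Central 0.5803, West 0.5269, East 0.5128, North 0.2697, South 0.1986, Highland 0.1820, Lowland 0.1308.
The surplus seats go to Coastal, Central, West.
North receives 3.

3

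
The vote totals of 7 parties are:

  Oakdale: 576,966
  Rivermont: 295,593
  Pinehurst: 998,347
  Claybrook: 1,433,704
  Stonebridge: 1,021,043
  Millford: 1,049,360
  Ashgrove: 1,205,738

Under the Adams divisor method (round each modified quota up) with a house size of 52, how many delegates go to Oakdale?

5

Standard divisor 6580751/52 ≈ 126552.904; standard quotas: Oakdale 4.559, Rivermont 2.336, Pinehurst 7.889, Claybrook 11.329, Stonebridge 8.068, Millford 8.292, Ashgrove 9.528.
Rounding up gives 5, 3, 8, 12, 9, 9, 10 = 56 seats, so the divisor must be adjusted.
With modified divisor 138300: modified quotas Oakdale 4.172, Rivermont 2.137, Pinehurst 7.219, Claybrook 10.367, Stonebridge 7.383, Millford 7.588, Ashgrove 8.718.
Rounding up: Oakdale 5, Rivermont 3, Pinehurst 8, Claybrook 11, Stonebridge 8, Millford 8, Ashgrove 9 (total 52).
Oakdale receives 5.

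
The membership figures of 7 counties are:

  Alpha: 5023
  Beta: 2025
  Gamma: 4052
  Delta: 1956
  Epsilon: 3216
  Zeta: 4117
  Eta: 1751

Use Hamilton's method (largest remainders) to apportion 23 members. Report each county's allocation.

Total 22140; standard divisor 22140/23 ≈ 962.609.
Standard quotas: Alpha 5.2181, Beta 2.1037, Gamma 4.2094, Delta 2.0320, Epsilon 3.3409, Zeta 4.2769, Eta 1.8190.
Lower quotas: Alpha 5, Beta 2, Gamma 4, Delta 2, Epsilon 3, Zeta 4, Eta 1 (sum 21, leaving 2 seats).
Remainders in descending order: Eta 0.8190, Epsilon 0.3409, Zeta 0.2769, Alpha 0.2181, Gamma 0.2094, Beta 0.1037, Delta 0.0320.
Largest remainders: Eta, Epsilon receive the extra seats.

Alpha: 5, Beta: 2, Gamma: 4, Delta: 2, Epsilon: 4, Zeta: 4, Eta: 2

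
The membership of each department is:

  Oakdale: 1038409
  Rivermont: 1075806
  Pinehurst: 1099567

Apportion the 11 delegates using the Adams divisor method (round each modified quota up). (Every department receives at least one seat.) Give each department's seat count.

Standard divisor 3213782/11 ≈ 292162; standard quotas: Oakdale 3.554, Rivermont 3.682, Pinehurst 3.764.
Rounding up gives 4, 4, 4 = 12 seats, so the divisor must be adjusted.
With modified divisor 352400: modified quotas Oakdale 2.947, Rivermont 3.053, Pinehurst 3.120.
Rounding up: Oakdale 3, Rivermont 4, Pinehurst 4 (total 11).

Oakdale 3, Rivermont 4, Pinehurst 4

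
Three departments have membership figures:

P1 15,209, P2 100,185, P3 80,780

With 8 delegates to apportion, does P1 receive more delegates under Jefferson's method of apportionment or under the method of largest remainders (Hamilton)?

Hamilton

Jefferson: P1 0, P2 4, P3 4.
Hamilton: P1 1, P2 4, P3 3.
P1 gets 0 under Jefferson and 1 under Hamilton.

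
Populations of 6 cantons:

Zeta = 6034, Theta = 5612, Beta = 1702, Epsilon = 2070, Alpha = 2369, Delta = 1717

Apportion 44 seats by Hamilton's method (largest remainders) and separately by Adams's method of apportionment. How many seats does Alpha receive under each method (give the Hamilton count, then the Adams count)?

5 and 6

Hamilton: Zeta 13, Theta 13, Beta 4, Epsilon 5, Alpha 5, Delta 4.
Adams: Zeta 13, Theta 12, Beta 4, Epsilon 5, Alpha 6, Delta 4.
Alpha gets 5 under Hamilton and 6 under Adams.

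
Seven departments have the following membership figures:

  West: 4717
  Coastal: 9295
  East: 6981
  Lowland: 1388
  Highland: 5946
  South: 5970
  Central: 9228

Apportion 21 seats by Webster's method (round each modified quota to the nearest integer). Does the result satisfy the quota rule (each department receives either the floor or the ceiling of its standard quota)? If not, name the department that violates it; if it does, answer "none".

Standard quotas: West 2.276, Coastal 4.485, East 3.368, Lowland 0.670, Highland 2.869, South 2.880, Central 4.452.
Webster allocation: West 2, Coastal 5, East 3, Lowland 1, Highland 3, South 3, Central 4.
Every allocation lies between the lower and upper quota.

none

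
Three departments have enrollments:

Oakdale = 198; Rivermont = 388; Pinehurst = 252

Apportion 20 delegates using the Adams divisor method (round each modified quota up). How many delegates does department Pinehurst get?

Standard divisor 838/20 ≈ 41.9; standard quotas: Oakdale 4.726, Rivermont 9.260, Pinehurst 6.014.
Rounding up gives 5, 10, 7 = 22 seats, so the divisor must be adjusted.
With modified divisor 46: modified quotas Oakdale 4.304, Rivermont 8.435, Pinehurst 5.478.
Rounding up: Oakdale 5, Rivermont 9, Pinehurst 6 (total 20).
Pinehurst receives 6.

6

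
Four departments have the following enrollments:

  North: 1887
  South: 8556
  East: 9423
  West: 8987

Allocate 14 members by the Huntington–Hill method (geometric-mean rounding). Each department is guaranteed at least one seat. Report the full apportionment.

North 1; South 4; East 5; West 4

With divisor 2058: modified quotas North 0.917, South 4.157, East 4.579, West 4.367.
Geometric-mean thresholds: North (min 1), South √(4·5)=4.472, East √(4·5)=4.472, West √(4·5)=4.472.
Each quota rounded against its threshold gives North 1, South 4, East 5, West 4 (total 14).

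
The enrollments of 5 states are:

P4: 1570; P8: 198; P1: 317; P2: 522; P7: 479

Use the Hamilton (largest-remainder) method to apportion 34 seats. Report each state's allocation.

P4 17, P8 2, P1 4, P2 6, P7 5

Total 3086; standard divisor 3086/34 ≈ 90.765.
Standard quotas: P4 17.297, P8 2.181, P1 3.493, P2 5.751, P7 5.277.
Lower quotas: P4 17, P8 2, P1 3, P2 5, P7 5 (sum 32, leaving 2 seats).
Remainders in descending order: P2 0.751, P1 0.493, P4 0.297, P7 0.277, P8 0.181.
The surplus seats go to P2, P1.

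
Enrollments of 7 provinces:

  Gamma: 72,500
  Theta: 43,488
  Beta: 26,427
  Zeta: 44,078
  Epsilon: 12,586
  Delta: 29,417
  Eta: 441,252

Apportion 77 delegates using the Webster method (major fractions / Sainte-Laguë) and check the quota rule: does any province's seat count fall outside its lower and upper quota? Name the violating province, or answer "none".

Eta

Standard quotas: Gamma 8.335, Theta 5.000, Beta 3.038, Zeta 5.068, Epsilon 1.447, Delta 3.382, Eta 50.730.
Webster allocation: Gamma 8, Theta 5, Beta 3, Zeta 5, Epsilon 1, Delta 3, Eta 52.
Eta has quota 50.730 (lower 50, upper 51) but receives 52 — outside the quota interval.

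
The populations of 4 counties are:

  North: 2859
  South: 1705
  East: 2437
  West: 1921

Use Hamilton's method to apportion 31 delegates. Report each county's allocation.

Total 8922; standard divisor 8922/31 ≈ 287.806.
Standard quotas: North 9.934, South 5.924, East 8.467, West 6.675.
Lower quotas: North 9, South 5, East 8, West 6 (sum 28, leaving 3 seats).
Remainders in descending order: North 0.934, South 0.924, West 0.675, East 0.467.
The surplus seats go to North, South, West.

North=10, South=6, East=8, West=7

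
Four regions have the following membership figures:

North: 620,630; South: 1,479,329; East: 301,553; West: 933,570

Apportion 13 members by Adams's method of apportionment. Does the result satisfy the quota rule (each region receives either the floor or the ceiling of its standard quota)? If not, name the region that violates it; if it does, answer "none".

Standard quotas: North 2.419, South 5.766, East 1.175, West 3.639.
Adams allocation: North 3, South 5, East 1, West 4.
Every allocation lies between the lower and upper quota.

none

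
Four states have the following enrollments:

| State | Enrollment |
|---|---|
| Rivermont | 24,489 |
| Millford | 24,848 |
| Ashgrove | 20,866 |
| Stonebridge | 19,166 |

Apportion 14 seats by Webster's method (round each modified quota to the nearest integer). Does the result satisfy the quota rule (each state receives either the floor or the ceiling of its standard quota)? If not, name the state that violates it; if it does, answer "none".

none

Standard quotas: Rivermont 3.836, Millford 3.893, Ashgrove 3.269, Stonebridge 3.002.
Webster allocation: Rivermont 4, Millford 4, Ashgrove 3, Stonebridge 3.
Every allocation lies between the lower and upper quota.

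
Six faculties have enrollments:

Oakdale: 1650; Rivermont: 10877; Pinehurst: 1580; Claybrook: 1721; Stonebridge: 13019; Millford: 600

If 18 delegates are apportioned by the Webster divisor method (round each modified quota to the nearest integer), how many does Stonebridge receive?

8

Standard divisor 29447/18 ≈ 1635.944; standard quotas: Oakdale 1.009, Rivermont 6.649, Pinehurst 0.966, Claybrook 1.052, Stonebridge 7.958, Millford 0.367.
Rounding to the nearest integer gives Oakdale 1, Rivermont 7, Pinehurst 1, Claybrook 1, Stonebridge 8, Millford 0 — total 18, matching the house size, so no adjustment is needed.
Stonebridge receives 8.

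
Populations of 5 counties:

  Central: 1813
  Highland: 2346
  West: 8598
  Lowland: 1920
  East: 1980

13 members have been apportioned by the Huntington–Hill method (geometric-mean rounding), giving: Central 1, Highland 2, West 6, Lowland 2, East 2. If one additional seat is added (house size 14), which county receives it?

Priority for the next seat is population ÷ (√(s·(s+1))).
Priorities: Central 1281.985, Highland 957.750, West 1326.700, Lowland 783.837, East 808.332.
Highest priority: West.

West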